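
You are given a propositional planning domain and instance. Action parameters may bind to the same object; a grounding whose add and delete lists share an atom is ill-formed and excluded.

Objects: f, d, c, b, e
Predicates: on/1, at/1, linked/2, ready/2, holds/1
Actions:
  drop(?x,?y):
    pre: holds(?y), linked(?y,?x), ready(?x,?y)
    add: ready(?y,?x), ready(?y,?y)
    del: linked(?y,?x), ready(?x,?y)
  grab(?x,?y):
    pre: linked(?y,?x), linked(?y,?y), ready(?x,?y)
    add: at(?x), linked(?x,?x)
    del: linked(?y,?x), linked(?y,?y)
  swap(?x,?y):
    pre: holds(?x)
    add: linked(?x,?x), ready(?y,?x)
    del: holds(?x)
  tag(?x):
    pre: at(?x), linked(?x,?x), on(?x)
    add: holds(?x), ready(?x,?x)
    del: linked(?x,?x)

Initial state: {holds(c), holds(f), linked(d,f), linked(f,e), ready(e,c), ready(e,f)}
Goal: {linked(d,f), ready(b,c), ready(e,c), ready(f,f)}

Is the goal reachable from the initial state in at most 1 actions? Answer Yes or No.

1. drop(e,f)  →  {holds(c), holds(f), linked(d,f), ready(e,c), ready(f,e), ready(f,f)}
2. swap(c,b)  →  {holds(f), linked(c,c), linked(d,f), ready(b,c), ready(e,c), ready(f,e), ready(f,f)}
optimal plan length = 2; 2 > 1

No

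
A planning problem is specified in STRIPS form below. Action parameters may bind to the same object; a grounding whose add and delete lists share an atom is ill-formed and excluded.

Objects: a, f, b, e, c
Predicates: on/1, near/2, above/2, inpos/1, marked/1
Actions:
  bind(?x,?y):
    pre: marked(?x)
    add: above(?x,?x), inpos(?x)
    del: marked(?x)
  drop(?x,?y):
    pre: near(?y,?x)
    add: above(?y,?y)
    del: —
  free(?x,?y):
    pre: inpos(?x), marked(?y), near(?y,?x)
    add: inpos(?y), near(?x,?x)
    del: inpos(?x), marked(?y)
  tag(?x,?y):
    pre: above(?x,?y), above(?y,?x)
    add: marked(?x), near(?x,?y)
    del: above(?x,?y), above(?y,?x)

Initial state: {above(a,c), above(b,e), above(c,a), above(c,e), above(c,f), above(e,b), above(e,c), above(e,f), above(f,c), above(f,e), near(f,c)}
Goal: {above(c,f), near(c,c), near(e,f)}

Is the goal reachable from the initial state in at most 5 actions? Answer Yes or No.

1. tag(e,f)  →  {above(a,c), above(b,e), above(c,a), above(c,e), above(c,f), above(e,b), above(e,c), above(f,c), marked(e), near(e,f), near(f,c)}
2. tag(c,a)  →  {above(b,e), above(c,e), above(c,f), above(e,b), above(e,c), above(f,c), marked(c), marked(e), near(c,a), near(e,f), near(f,c)}
3. bind(c,a)  →  {above(b,e), above(c,c), above(c,e), above(c,f), above(e,b), above(e,c), above(f,c), inpos(c), marked(e), near(c,a), near(e,f), near(f,c)}
4. tag(c,c)  →  {above(b,e), above(c,e), above(c,f), above(e,b), above(e,c), above(f,c), inpos(c), marked(c), marked(e), near(c,a), near(c,c), near(e,f), near(f,c)}
optimal plan length = 4; 4 ≤ 5

Yes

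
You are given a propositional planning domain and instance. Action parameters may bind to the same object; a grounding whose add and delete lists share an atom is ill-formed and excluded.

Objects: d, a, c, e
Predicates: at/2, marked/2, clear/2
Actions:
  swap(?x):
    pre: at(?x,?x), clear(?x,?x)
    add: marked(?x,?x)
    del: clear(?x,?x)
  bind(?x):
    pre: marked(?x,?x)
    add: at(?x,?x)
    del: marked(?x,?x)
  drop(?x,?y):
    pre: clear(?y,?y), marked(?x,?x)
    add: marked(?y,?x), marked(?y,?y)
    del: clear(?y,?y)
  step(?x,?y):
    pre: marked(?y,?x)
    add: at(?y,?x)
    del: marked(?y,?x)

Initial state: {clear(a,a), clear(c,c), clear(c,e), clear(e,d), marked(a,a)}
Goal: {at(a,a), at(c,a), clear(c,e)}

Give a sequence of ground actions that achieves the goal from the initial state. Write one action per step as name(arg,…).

drop(a,c); bind(a); step(a,c)

1. drop(a,c)  →  {clear(a,a), clear(c,e), clear(e,d), marked(a,a), marked(c,a), marked(c,c)}
2. bind(a)  →  {at(a,a), clear(a,a), clear(c,e), clear(e,d), marked(c,a), marked(c,c)}
3. step(a,c)  →  {at(a,a), at(c,a), clear(a,a), clear(c,e), clear(e,d), marked(c,c)}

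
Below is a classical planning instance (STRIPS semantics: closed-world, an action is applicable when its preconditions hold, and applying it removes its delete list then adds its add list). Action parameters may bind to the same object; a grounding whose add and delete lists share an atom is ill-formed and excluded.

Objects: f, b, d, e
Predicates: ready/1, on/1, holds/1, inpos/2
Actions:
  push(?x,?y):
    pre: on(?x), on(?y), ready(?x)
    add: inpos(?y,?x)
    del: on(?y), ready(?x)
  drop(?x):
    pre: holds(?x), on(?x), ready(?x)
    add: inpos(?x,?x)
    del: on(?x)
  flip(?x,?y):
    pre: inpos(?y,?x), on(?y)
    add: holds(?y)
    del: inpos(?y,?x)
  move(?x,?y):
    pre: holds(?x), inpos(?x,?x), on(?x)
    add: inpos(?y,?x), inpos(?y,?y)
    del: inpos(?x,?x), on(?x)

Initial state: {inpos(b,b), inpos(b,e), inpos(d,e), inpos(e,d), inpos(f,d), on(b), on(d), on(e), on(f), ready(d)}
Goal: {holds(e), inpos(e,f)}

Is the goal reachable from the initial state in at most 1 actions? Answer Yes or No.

1. flip(d,f)  →  {holds(f), inpos(b,b), inpos(b,e), inpos(d,e), inpos(e,d), on(b), on(d), on(e), on(f), ready(d)}
2. flip(d,e)  →  {holds(e), holds(f), inpos(b,b), inpos(b,e), inpos(d,e), on(b), on(d), on(e), on(f), ready(d)}
3. flip(e,b)  →  {holds(b), holds(e), holds(f), inpos(b,b), inpos(d,e), on(b), on(d), on(e), on(f), ready(d)}
4. move(b,f)  →  {holds(b), holds(e), holds(f), inpos(d,e), inpos(f,b), inpos(f,f), on(d), on(e), on(f), ready(d)}
5. move(f,e)  →  {holds(b), holds(e), holds(f), inpos(d,e), inpos(e,e), inpos(e,f), inpos(f,b), on(d), on(e), ready(d)}
optimal plan length = 5; 5 > 1

No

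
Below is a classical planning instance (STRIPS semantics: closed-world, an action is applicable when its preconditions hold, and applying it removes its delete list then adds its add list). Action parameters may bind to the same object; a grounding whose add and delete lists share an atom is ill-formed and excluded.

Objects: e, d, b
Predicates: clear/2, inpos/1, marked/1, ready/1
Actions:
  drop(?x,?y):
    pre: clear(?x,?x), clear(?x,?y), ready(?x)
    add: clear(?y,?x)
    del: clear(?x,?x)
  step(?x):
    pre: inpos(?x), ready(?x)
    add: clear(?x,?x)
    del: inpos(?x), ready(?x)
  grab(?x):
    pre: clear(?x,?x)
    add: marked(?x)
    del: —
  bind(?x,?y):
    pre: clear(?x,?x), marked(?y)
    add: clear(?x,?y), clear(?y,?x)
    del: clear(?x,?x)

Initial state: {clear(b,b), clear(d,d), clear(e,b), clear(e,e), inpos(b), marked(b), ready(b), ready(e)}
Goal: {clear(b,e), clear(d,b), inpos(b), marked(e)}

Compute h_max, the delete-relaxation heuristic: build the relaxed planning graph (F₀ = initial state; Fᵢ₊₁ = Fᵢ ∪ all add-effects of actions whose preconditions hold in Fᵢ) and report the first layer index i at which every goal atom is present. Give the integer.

1

F0 = init (8 atoms)
F1 = F0 ∪ {clear(b,d), clear(b,e), clear(d,b), marked(d), marked(e)}  (13 atoms)
goal ⊆ F1  ⇒  h_max = 1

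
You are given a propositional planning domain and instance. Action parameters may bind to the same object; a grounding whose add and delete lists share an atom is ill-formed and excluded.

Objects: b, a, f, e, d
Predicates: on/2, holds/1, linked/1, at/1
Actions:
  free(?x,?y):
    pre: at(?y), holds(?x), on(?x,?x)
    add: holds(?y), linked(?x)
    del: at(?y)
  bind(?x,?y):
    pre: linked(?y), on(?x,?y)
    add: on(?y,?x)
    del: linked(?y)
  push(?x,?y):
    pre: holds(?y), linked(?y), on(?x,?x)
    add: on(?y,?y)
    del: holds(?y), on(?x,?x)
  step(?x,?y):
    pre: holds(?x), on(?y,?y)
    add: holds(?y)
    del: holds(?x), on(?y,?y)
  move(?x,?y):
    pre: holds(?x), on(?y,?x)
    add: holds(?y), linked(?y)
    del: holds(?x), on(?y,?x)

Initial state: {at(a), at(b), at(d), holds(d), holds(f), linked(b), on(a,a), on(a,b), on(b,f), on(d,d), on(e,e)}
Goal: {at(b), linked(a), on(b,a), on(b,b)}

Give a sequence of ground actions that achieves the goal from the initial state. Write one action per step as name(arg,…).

free(d,a); free(a,d); bind(a,b); move(f,b); push(a,b)

1. free(d,a)  →  {at(b), at(d), holds(a), holds(d), holds(f), linked(b), linked(d), on(a,a), on(a,b), on(b,f), on(d,d), on(e,e)}
2. free(a,d)  →  {at(b), holds(a), holds(d), holds(f), linked(a), linked(b), linked(d), on(a,a), on(a,b), on(b,f), on(d,d), on(e,e)}
3. bind(a,b)  →  {at(b), holds(a), holds(d), holds(f), linked(a), linked(d), on(a,a), on(a,b), on(b,a), on(b,f), on(d,d), on(e,e)}
4. move(f,b)  →  {at(b), holds(a), holds(b), holds(d), linked(a), linked(b), linked(d), on(a,a), on(a,b), on(b,a), on(d,d), on(e,e)}
5. push(a,b)  →  {at(b), holds(a), holds(d), linked(a), linked(b), linked(d), on(a,b), on(b,a), on(b,b), on(d,d), on(e,e)}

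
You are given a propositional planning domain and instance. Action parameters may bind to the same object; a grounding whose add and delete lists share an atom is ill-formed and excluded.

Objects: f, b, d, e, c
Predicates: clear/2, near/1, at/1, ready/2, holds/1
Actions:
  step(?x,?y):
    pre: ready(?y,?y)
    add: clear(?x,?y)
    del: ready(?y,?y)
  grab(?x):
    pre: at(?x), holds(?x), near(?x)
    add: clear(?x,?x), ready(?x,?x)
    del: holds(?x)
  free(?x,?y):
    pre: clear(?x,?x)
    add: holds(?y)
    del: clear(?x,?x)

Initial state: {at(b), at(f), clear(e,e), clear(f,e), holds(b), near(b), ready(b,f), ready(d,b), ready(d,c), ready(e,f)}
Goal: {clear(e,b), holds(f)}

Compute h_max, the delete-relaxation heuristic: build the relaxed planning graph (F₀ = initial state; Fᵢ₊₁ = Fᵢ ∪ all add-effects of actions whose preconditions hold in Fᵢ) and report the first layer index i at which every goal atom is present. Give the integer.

F0 = init (10 atoms)
F1 = F0 ∪ {clear(b,b), holds(c), holds(d), holds(e), holds(f), ready(b,b)}  (16 atoms)
F2 = F1 ∪ {clear(c,b), clear(d,b), clear(e,b), clear(f,b)}  (20 atoms)
goal ⊆ F2  ⇒  h_max = 2

2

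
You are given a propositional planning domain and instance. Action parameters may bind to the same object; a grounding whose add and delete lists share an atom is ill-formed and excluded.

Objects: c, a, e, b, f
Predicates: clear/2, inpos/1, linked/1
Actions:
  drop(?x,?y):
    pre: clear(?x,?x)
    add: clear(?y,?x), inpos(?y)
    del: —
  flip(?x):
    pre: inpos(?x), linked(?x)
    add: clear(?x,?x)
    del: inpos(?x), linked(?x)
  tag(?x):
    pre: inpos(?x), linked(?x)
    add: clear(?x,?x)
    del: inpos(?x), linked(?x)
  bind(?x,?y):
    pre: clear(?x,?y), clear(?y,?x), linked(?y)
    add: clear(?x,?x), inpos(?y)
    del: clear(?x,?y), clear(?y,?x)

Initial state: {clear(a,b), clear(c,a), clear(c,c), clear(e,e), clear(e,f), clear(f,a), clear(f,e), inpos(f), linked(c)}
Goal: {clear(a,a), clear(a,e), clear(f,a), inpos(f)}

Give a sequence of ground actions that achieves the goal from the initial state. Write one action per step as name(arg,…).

1. drop(c,a)  →  {clear(a,b), clear(a,c), clear(c,a), clear(c,c), clear(e,e), clear(e,f), clear(f,a), clear(f,e), inpos(a), inpos(f), linked(c)}
2. drop(e,a)  →  {clear(a,b), clear(a,c), clear(a,e), clear(c,a), clear(c,c), clear(e,e), clear(e,f), clear(f,a), clear(f,e), inpos(a), inpos(f), linked(c)}
3. bind(a,c)  →  {clear(a,a), clear(a,b), clear(a,e), clear(c,c), clear(e,e), clear(e,f), clear(f,a), clear(f,e), inpos(a), inpos(c), inpos(f), linked(c)}

drop(c,a); drop(e,a); bind(a,c)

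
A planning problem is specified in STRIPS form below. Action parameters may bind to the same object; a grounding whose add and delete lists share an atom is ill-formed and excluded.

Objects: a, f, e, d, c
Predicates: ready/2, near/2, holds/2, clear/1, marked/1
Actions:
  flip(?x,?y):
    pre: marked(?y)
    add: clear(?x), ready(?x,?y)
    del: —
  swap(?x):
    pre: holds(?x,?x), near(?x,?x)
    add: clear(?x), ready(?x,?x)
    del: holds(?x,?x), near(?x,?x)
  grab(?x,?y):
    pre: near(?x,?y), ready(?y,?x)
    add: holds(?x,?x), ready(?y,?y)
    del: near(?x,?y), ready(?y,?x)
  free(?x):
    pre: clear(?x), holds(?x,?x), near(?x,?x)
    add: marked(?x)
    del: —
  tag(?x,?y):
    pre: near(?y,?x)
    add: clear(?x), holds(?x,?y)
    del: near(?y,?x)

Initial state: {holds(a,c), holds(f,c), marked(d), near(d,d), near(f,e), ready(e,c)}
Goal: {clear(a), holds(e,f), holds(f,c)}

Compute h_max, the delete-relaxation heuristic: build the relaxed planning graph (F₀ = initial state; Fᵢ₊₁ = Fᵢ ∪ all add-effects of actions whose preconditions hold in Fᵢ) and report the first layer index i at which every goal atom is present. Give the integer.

1

F0 = init (6 atoms)
F1 = F0 ∪ {clear(a), clear(c), clear(d), clear(e), clear(f), holds(d,d), holds(e,f), ready(a,d), ready(c,d), ready(d,d), ready(e,d), ready(f,d)}  (18 atoms)
goal ⊆ F1  ⇒  h_max = 1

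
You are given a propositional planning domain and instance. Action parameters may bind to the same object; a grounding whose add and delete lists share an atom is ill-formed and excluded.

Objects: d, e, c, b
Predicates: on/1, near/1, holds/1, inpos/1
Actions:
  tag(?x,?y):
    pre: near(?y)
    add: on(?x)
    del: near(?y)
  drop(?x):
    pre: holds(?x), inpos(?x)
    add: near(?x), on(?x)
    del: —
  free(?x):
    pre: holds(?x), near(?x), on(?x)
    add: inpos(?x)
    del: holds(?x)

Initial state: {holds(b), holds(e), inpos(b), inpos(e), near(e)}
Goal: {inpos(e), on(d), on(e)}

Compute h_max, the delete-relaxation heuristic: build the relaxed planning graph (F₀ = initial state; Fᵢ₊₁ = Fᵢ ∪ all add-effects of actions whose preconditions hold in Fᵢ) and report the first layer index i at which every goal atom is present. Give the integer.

1

F0 = init (5 atoms)
F1 = F0 ∪ {near(b), on(b), on(c), on(d), on(e)}  (10 atoms)
goal ⊆ F1  ⇒  h_max = 1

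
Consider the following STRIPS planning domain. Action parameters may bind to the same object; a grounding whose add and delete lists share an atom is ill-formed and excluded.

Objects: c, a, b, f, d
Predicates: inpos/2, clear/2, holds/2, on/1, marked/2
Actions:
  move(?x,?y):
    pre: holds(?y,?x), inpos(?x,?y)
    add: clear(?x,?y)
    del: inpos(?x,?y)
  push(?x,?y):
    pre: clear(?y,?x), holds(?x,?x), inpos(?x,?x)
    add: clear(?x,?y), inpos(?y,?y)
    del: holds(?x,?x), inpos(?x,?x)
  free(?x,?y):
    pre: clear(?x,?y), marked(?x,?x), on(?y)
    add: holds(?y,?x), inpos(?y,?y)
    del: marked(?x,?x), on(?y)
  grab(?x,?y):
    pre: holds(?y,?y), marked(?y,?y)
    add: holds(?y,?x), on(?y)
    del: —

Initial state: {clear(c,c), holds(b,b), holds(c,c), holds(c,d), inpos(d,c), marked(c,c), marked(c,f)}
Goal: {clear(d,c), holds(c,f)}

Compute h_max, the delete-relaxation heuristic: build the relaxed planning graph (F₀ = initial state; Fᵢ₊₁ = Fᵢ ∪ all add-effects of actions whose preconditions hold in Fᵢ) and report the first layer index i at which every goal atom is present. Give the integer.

F0 = init (7 atoms)
F1 = F0 ∪ {clear(d,c), holds(c,a), holds(c,b), holds(c,f), on(c)}  (12 atoms)
goal ⊆ F1  ⇒  h_max = 1

1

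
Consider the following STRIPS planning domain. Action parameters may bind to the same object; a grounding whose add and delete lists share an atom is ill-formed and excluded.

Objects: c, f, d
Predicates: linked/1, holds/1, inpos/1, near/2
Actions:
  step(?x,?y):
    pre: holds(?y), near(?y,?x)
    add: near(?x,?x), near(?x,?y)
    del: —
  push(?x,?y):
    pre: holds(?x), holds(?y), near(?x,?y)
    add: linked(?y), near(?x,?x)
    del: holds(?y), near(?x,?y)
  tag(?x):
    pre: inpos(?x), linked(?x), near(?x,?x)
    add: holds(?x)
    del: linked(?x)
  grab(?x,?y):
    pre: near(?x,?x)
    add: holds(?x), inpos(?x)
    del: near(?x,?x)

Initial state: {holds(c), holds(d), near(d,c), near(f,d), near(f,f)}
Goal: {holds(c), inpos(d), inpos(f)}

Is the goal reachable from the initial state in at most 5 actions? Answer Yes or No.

1. grab(f,c)  →  {holds(c), holds(d), holds(f), inpos(f), near(d,c), near(f,d)}
2. step(d,f)  →  {holds(c), holds(d), holds(f), inpos(f), near(d,c), near(d,d), near(d,f), near(f,d)}
3. grab(d,c)  →  {holds(c), holds(d), holds(f), inpos(d), inpos(f), near(d,c), near(d,f), near(f,d)}
optimal plan length = 3; 3 ≤ 5

Yes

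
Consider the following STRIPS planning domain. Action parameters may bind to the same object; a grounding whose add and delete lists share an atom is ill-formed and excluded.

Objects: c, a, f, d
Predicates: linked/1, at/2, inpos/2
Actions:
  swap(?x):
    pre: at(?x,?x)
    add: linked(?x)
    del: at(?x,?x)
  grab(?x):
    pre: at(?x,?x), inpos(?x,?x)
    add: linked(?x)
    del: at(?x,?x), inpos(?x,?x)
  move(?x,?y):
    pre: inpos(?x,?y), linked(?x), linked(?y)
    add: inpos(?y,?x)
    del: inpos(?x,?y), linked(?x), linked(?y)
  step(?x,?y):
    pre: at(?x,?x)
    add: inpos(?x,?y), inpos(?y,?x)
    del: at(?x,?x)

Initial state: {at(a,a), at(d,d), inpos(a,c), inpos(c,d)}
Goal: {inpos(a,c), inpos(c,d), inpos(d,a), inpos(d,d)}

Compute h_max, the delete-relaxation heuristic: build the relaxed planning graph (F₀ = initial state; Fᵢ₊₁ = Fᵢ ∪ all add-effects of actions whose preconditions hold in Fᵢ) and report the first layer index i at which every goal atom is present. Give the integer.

1

F0 = init (4 atoms)
F1 = F0 ∪ {inpos(a,a), inpos(a,d), inpos(a,f), inpos(c,a), inpos(d,a), inpos(d,c), inpos(d,d), inpos(d,f), inpos(f,a), inpos(f,d), linked(a), linked(d)}  (16 atoms)
goal ⊆ F1  ⇒  h_max = 1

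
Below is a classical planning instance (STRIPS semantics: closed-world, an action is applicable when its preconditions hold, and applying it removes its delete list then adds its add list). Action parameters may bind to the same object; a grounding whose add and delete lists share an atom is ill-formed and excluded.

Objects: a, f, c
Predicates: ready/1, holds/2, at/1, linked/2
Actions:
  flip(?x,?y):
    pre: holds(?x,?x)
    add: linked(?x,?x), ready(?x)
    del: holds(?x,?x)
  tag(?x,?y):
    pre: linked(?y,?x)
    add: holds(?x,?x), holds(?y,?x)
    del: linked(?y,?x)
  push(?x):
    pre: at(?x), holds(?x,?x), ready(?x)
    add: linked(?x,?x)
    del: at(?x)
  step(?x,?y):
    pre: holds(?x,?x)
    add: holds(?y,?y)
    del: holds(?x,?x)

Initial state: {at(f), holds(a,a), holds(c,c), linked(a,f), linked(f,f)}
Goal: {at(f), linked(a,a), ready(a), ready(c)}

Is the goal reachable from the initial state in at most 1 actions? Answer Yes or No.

1. flip(a,a)  →  {at(f), holds(c,c), linked(a,a), linked(a,f), linked(f,f), ready(a)}
2. flip(c,a)  →  {at(f), linked(a,a), linked(a,f), linked(c,c), linked(f,f), ready(a), ready(c)}
optimal plan length = 2; 2 > 1

No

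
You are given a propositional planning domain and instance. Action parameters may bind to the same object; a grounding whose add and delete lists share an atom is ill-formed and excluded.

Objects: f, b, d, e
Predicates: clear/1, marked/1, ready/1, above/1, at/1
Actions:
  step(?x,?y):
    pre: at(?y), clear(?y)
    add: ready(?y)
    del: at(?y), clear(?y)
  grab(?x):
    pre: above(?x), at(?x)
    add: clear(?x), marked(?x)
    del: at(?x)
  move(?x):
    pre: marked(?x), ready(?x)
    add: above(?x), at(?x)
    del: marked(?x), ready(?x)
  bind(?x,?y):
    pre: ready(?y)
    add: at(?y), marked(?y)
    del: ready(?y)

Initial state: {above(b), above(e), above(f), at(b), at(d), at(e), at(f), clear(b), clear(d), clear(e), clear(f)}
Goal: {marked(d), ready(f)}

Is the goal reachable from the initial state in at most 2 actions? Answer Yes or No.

1. step(f,f)  →  {above(b), above(e), above(f), at(b), at(d), at(e), clear(b), clear(d), clear(e), ready(f)}
2. step(f,d)  →  {above(b), above(e), above(f), at(b), at(e), clear(b), clear(e), ready(d), ready(f)}
3. bind(f,d)  →  {above(b), above(e), above(f), at(b), at(d), at(e), clear(b), clear(e), marked(d), ready(f)}
optimal plan length = 3; 3 > 2

No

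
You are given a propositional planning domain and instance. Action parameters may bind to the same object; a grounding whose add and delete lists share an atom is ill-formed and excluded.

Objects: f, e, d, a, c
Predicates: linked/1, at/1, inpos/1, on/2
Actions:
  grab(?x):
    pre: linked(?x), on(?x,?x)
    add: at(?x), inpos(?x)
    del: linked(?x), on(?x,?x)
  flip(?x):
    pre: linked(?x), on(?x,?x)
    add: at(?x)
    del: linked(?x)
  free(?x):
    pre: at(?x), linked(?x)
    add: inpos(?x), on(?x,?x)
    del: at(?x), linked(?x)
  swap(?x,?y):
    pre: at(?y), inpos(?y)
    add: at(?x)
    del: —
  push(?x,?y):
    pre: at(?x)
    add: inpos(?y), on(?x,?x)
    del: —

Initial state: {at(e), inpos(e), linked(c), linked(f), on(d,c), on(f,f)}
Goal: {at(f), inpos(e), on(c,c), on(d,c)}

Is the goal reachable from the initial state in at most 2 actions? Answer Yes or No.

No

1. grab(f)  →  {at(e), at(f), inpos(e), inpos(f), linked(c), on(d,c)}
2. swap(c,f)  →  {at(c), at(e), at(f), inpos(e), inpos(f), linked(c), on(d,c)}
3. free(c)  →  {at(e), at(f), inpos(c), inpos(e), inpos(f), on(c,c), on(d,c)}
optimal plan length = 3; 3 > 2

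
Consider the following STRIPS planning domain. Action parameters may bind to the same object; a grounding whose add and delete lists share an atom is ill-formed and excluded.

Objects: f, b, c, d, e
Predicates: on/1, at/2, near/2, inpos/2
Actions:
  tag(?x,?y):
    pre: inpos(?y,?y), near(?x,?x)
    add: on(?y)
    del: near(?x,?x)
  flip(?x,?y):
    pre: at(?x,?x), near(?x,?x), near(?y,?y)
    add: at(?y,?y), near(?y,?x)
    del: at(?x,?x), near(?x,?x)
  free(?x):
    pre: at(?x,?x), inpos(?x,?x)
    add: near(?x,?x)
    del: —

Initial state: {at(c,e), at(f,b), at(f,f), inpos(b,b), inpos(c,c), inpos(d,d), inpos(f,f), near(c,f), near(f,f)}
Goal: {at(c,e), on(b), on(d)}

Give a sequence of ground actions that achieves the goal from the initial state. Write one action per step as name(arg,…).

1. tag(f,b)  →  {at(c,e), at(f,b), at(f,f), inpos(b,b), inpos(c,c), inpos(d,d), inpos(f,f), near(c,f), on(b)}
2. free(f)  →  {at(c,e), at(f,b), at(f,f), inpos(b,b), inpos(c,c), inpos(d,d), inpos(f,f), near(c,f), near(f,f), on(b)}
3. tag(f,d)  →  {at(c,e), at(f,b), at(f,f), inpos(b,b), inpos(c,c), inpos(d,d), inpos(f,f), near(c,f), on(b), on(d)}

tag(f,b); free(f); tag(f,d)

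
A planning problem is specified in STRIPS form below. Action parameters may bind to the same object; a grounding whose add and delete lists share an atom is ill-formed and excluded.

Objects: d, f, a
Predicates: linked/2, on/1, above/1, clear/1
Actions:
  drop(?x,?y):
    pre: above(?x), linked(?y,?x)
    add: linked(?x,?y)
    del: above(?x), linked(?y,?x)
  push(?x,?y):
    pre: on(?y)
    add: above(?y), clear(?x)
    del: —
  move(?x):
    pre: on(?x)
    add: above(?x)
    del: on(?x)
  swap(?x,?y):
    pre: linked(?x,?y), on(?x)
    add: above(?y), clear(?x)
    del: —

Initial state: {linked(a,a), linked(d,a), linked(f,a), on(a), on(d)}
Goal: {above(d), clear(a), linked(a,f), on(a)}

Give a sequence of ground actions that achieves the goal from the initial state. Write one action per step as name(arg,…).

1. push(d,d)  →  {above(d), clear(d), linked(a,a), linked(d,a), linked(f,a), on(a), on(d)}
2. push(a,a)  →  {above(a), above(d), clear(a), clear(d), linked(a,a), linked(d,a), linked(f,a), on(a), on(d)}
3. drop(a,f)  →  {above(d), clear(a), clear(d), linked(a,a), linked(a,f), linked(d,a), on(a), on(d)}

push(d,d); push(a,a); drop(a,f)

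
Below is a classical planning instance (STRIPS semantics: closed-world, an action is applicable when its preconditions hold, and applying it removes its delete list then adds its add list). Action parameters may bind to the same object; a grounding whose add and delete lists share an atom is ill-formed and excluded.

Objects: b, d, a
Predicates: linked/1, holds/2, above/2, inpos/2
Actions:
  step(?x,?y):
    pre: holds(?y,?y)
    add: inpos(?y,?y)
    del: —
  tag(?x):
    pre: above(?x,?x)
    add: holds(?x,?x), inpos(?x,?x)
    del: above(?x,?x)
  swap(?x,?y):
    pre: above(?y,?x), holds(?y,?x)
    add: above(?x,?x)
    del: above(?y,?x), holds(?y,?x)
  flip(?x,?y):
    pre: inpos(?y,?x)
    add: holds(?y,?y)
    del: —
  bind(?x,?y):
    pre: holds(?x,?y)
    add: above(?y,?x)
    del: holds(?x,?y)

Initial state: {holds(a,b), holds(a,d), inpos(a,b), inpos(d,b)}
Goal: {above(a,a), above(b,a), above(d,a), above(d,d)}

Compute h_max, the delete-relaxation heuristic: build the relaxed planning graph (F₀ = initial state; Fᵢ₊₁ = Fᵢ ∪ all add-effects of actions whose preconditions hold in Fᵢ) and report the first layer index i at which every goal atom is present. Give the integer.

F0 = init (4 atoms)
F1 = F0 ∪ {above(b,a), above(d,a), holds(a,a), holds(d,d)}  (8 atoms)
F2 = F1 ∪ {above(a,a), above(d,d), inpos(a,a), inpos(d,d)}  (12 atoms)
goal ⊆ F2  ⇒  h_max = 2

2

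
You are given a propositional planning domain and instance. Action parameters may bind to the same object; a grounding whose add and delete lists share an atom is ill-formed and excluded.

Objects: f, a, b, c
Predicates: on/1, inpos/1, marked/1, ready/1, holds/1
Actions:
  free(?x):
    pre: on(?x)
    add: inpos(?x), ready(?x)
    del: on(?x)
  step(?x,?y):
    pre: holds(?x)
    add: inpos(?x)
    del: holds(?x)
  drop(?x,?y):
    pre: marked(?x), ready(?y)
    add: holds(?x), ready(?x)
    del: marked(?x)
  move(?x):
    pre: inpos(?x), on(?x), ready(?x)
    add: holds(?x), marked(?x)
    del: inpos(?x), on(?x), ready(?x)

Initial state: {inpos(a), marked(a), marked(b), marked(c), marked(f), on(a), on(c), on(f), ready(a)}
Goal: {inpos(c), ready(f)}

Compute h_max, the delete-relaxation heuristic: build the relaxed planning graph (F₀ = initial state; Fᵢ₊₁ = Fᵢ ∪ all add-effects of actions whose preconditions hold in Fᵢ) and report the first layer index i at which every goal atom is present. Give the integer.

F0 = init (9 atoms)
F1 = F0 ∪ {holds(a), holds(b), holds(c), holds(f), inpos(c), inpos(f), ready(b), ready(c), ready(f)}  (18 atoms)
goal ⊆ F1  ⇒  h_max = 1

1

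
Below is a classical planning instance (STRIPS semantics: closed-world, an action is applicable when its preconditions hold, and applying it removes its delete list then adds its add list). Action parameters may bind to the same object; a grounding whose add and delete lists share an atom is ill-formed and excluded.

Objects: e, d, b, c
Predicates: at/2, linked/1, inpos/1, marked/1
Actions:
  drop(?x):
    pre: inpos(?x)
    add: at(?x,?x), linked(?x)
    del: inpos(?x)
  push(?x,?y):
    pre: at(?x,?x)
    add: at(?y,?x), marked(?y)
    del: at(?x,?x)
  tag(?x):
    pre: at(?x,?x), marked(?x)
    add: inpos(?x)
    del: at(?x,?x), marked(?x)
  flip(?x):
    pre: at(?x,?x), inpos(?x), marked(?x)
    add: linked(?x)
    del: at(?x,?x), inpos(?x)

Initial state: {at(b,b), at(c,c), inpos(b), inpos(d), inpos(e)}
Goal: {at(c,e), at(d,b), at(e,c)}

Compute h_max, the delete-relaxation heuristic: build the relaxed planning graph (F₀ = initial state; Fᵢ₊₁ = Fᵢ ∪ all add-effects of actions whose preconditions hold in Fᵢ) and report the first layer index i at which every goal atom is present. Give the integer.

F0 = init (5 atoms)
F1 = F0 ∪ {at(b,c), at(c,b), at(d,b), at(d,c), at(d,d), at(e,b), at(e,c), at(e,e), linked(b), linked(d), linked(e), marked(b), marked(c), marked(d), marked(e)}  (20 atoms)
F2 = F1 ∪ {at(b,d), at(b,e), at(c,d), at(c,e), at(d,e), at(e,d), inpos(c)}  (27 atoms)
goal ⊆ F2  ⇒  h_max = 2

2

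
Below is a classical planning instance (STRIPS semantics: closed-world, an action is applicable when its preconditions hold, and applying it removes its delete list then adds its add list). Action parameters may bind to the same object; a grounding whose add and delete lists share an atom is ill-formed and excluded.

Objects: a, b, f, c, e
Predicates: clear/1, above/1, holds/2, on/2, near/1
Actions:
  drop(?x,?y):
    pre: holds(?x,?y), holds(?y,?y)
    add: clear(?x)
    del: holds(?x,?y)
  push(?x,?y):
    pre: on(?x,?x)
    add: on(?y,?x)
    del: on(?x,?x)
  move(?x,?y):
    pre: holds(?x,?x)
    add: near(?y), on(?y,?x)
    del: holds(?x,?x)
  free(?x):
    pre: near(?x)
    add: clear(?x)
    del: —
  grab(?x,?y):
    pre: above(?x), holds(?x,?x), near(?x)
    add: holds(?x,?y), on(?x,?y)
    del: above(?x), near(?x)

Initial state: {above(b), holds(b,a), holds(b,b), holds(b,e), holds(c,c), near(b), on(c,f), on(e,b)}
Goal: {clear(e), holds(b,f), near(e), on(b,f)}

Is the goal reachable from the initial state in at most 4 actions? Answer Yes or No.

Yes

1. move(c,e)  →  {above(b), holds(b,a), holds(b,b), holds(b,e), near(b), near(e), on(c,f), on(e,b), on(e,c)}
2. free(e)  →  {above(b), clear(e), holds(b,a), holds(b,b), holds(b,e), near(b), near(e), on(c,f), on(e,b), on(e,c)}
3. grab(b,f)  →  {clear(e), holds(b,a), holds(b,b), holds(b,e), holds(b,f), near(e), on(b,f), on(c,f), on(e,b), on(e,c)}
optimal plan length = 3; 3 ≤ 4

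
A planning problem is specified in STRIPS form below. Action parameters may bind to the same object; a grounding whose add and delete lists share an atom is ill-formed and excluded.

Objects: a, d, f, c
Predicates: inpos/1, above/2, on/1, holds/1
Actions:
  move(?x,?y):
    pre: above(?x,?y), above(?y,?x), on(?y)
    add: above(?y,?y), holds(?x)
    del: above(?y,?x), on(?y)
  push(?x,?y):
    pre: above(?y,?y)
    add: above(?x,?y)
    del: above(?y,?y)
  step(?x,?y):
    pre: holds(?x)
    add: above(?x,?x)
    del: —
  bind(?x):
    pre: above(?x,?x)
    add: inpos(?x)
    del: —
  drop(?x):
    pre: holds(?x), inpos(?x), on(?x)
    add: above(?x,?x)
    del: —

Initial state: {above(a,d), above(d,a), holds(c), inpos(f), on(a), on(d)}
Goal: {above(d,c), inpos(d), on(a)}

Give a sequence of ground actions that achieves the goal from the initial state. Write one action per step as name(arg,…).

move(a,d); step(c,a); push(d,c); bind(d)

1. move(a,d)  →  {above(a,d), above(d,d), holds(a), holds(c), inpos(f), on(a)}
2. step(c,a)  →  {above(a,d), above(c,c), above(d,d), holds(a), holds(c), inpos(f), on(a)}
3. push(d,c)  →  {above(a,d), above(d,c), above(d,d), holds(a), holds(c), inpos(f), on(a)}
4. bind(d)  →  {above(a,d), above(d,c), above(d,d), holds(a), holds(c), inpos(d), inpos(f), on(a)}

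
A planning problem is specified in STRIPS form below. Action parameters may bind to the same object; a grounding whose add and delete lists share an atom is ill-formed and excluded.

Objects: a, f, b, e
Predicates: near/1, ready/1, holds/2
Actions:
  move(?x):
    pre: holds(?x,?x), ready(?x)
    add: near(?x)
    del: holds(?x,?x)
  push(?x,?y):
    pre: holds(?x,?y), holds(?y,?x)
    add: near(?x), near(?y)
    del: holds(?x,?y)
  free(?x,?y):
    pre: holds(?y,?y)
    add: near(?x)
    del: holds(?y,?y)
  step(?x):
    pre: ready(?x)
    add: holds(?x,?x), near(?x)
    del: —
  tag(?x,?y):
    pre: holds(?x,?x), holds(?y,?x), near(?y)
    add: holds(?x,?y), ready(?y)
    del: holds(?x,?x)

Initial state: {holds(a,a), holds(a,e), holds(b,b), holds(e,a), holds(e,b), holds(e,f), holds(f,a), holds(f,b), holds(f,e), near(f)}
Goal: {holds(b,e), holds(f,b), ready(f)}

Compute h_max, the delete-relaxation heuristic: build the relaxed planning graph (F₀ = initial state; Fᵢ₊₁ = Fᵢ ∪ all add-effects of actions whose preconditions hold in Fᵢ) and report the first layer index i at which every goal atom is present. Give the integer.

F0 = init (10 atoms)
F1 = F0 ∪ {holds(a,f), holds(b,f), near(a), near(b), near(e), ready(f)}  (16 atoms)
F2 = F1 ∪ {holds(b,e), holds(f,f), ready(e)}  (19 atoms)
goal ⊆ F2  ⇒  h_max = 2

2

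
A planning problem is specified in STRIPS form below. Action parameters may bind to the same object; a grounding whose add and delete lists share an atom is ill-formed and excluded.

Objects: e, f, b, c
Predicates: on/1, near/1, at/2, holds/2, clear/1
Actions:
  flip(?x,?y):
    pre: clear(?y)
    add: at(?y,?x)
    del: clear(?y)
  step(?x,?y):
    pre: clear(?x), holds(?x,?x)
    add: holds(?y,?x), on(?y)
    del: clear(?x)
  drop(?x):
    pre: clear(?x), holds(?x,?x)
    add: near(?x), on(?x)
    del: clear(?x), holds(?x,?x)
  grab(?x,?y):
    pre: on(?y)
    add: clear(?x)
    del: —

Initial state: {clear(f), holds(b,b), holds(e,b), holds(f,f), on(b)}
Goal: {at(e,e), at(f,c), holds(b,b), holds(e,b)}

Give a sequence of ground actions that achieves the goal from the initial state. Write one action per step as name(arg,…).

flip(c,f); grab(e,b); flip(e,e)

1. flip(c,f)  →  {at(f,c), holds(b,b), holds(e,b), holds(f,f), on(b)}
2. grab(e,b)  →  {at(f,c), clear(e), holds(b,b), holds(e,b), holds(f,f), on(b)}
3. flip(e,e)  →  {at(e,e), at(f,c), holds(b,b), holds(e,b), holds(f,f), on(b)}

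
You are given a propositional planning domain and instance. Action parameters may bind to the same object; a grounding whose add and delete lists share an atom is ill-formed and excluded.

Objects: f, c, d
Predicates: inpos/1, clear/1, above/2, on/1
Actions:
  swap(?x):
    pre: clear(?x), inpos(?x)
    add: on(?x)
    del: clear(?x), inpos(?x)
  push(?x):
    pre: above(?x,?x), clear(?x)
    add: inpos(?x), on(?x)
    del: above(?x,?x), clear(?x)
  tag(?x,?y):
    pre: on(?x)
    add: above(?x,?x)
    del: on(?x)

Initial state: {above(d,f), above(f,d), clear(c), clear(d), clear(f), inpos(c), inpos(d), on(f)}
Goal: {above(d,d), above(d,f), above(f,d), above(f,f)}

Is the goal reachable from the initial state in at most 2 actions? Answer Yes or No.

1. swap(d)  →  {above(d,f), above(f,d), clear(c), clear(f), inpos(c), on(d), on(f)}
2. tag(f,f)  →  {above(d,f), above(f,d), above(f,f), clear(c), clear(f), inpos(c), on(d)}
3. tag(d,f)  →  {above(d,d), above(d,f), above(f,d), above(f,f), clear(c), clear(f), inpos(c)}
optimal plan length = 3; 3 > 2

No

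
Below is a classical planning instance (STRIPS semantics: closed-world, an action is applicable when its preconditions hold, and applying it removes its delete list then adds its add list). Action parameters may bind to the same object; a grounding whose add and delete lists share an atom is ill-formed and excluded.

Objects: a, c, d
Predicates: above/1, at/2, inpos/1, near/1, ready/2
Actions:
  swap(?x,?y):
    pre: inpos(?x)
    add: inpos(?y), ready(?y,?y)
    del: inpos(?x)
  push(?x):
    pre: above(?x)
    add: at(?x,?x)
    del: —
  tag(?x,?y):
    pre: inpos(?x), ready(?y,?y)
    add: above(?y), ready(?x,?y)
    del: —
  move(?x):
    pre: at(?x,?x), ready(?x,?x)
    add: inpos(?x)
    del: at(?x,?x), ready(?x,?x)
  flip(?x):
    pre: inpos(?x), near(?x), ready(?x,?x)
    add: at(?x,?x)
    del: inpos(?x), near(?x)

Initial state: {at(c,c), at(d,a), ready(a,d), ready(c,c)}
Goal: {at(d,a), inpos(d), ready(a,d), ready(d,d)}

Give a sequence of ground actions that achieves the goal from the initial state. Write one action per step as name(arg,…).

move(c); swap(c,d)

1. move(c)  →  {at(d,a), inpos(c), ready(a,d)}
2. swap(c,d)  →  {at(d,a), inpos(d), ready(a,d), ready(d,d)}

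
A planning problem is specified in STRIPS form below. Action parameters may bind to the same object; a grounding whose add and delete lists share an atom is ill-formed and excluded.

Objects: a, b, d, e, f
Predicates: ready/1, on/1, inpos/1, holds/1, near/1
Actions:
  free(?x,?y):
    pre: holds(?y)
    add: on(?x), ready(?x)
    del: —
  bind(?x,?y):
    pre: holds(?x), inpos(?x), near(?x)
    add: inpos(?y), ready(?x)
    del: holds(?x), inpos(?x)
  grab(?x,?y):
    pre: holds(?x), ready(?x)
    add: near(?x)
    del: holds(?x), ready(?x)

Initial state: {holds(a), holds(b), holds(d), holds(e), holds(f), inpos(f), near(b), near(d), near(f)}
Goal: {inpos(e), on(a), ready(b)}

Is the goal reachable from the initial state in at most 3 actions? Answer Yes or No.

Yes

1. free(a,a)  →  {holds(a), holds(b), holds(d), holds(e), holds(f), inpos(f), near(b), near(d), near(f), on(a), ready(a)}
2. free(b,a)  →  {holds(a), holds(b), holds(d), holds(e), holds(f), inpos(f), near(b), near(d), near(f), on(a), on(b), ready(a), ready(b)}
3. bind(f,e)  →  {holds(a), holds(b), holds(d), holds(e), inpos(e), near(b), near(d), near(f), on(a), on(b), ready(a), ready(b), ready(f)}
optimal plan length = 3; 3 ≤ 3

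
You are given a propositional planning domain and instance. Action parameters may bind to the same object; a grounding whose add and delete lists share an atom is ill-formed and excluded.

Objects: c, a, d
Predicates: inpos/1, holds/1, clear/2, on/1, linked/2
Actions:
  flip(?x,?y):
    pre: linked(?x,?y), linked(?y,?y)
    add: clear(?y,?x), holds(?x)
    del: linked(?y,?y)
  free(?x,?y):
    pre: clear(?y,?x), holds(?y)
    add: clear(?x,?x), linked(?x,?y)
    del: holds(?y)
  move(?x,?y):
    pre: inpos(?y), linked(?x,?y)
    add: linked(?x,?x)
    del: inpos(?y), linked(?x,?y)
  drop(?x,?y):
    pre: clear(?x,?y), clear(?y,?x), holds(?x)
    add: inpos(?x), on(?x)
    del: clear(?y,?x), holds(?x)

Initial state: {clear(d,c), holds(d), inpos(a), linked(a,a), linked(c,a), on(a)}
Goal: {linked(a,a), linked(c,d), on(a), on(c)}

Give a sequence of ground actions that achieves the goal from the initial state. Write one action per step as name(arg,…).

1. free(c,d)  →  {clear(c,c), clear(d,c), inpos(a), linked(a,a), linked(c,a), linked(c,d), on(a)}
2. move(c,a)  →  {clear(c,c), clear(d,c), linked(a,a), linked(c,c), linked(c,d), on(a)}
3. flip(c,c)  →  {clear(c,c), clear(d,c), holds(c), linked(a,a), linked(c,d), on(a)}
4. drop(c,c)  →  {clear(d,c), inpos(c), linked(a,a), linked(c,d), on(a), on(c)}

free(c,d); move(c,a); flip(c,c); drop(c,c)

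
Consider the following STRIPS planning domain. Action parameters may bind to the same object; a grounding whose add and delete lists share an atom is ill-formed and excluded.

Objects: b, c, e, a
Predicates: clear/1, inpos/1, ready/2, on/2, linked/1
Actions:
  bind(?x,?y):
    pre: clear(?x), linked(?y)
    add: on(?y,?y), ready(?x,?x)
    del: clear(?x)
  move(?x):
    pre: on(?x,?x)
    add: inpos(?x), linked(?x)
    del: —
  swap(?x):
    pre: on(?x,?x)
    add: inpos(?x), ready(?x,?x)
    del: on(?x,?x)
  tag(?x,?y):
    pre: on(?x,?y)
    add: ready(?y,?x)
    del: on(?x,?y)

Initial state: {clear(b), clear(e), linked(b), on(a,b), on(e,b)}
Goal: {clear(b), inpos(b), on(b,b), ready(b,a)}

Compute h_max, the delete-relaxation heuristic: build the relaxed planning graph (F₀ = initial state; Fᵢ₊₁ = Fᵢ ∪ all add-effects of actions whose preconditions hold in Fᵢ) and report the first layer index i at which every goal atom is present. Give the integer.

F0 = init (5 atoms)
F1 = F0 ∪ {on(b,b), ready(b,a), ready(b,b), ready(b,e), ready(e,e)}  (10 atoms)
F2 = F1 ∪ {inpos(b)}  (11 atoms)
goal ⊆ F2  ⇒  h_max = 2

2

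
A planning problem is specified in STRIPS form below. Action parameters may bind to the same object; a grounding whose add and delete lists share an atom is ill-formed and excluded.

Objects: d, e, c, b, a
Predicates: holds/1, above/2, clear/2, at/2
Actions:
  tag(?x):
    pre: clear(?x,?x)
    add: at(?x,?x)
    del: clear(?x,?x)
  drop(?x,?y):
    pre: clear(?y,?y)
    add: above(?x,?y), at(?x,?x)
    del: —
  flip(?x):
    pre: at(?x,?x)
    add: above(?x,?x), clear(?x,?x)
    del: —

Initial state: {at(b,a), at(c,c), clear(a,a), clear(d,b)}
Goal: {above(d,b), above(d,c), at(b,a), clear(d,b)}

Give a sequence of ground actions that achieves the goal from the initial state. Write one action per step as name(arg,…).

1. drop(b,a)  →  {above(b,a), at(b,a), at(b,b), at(c,c), clear(a,a), clear(d,b)}
2. flip(c)  →  {above(b,a), above(c,c), at(b,a), at(b,b), at(c,c), clear(a,a), clear(c,c), clear(d,b)}
3. drop(d,c)  →  {above(b,a), above(c,c), above(d,c), at(b,a), at(b,b), at(c,c), at(d,d), clear(a,a), clear(c,c), clear(d,b)}
4. flip(b)  →  {above(b,a), above(b,b), above(c,c), above(d,c), at(b,a), at(b,b), at(c,c), at(d,d), clear(a,a), clear(b,b), clear(c,c), clear(d,b)}
5. drop(d,b)  →  {above(b,a), above(b,b), above(c,c), above(d,b), above(d,c), at(b,a), at(b,b), at(c,c), at(d,d), clear(a,a), clear(b,b), clear(c,c), clear(d,b)}

drop(b,a); flip(c); drop(d,c); flip(b); drop(d,b)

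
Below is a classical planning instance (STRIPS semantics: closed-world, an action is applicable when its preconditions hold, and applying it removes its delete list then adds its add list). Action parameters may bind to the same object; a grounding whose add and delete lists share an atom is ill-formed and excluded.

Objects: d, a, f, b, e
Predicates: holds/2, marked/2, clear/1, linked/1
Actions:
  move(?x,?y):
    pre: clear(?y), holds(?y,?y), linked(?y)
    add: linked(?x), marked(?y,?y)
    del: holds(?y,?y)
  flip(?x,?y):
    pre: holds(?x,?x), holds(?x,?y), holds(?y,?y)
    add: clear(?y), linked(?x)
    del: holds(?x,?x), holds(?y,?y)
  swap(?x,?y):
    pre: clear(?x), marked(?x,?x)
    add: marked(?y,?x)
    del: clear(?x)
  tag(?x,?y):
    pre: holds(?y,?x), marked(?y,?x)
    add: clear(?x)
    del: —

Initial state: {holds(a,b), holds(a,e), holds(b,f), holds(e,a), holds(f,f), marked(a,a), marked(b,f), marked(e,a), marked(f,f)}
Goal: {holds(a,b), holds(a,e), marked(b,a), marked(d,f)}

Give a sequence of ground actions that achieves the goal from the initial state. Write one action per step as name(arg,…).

flip(f,f); swap(f,d); tag(a,e); swap(a,b)

1. flip(f,f)  →  {clear(f), holds(a,b), holds(a,e), holds(b,f), holds(e,a), linked(f), marked(a,a), marked(b,f), marked(e,a), marked(f,f)}
2. swap(f,d)  →  {holds(a,b), holds(a,e), holds(b,f), holds(e,a), linked(f), marked(a,a), marked(b,f), marked(d,f), marked(e,a), marked(f,f)}
3. tag(a,e)  →  {clear(a), holds(a,b), holds(a,e), holds(b,f), holds(e,a), linked(f), marked(a,a), marked(b,f), marked(d,f), marked(e,a), marked(f,f)}
4. swap(a,b)  →  {holds(a,b), holds(a,e), holds(b,f), holds(e,a), linked(f), marked(a,a), marked(b,a), marked(b,f), marked(d,f), marked(e,a), marked(f,f)}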